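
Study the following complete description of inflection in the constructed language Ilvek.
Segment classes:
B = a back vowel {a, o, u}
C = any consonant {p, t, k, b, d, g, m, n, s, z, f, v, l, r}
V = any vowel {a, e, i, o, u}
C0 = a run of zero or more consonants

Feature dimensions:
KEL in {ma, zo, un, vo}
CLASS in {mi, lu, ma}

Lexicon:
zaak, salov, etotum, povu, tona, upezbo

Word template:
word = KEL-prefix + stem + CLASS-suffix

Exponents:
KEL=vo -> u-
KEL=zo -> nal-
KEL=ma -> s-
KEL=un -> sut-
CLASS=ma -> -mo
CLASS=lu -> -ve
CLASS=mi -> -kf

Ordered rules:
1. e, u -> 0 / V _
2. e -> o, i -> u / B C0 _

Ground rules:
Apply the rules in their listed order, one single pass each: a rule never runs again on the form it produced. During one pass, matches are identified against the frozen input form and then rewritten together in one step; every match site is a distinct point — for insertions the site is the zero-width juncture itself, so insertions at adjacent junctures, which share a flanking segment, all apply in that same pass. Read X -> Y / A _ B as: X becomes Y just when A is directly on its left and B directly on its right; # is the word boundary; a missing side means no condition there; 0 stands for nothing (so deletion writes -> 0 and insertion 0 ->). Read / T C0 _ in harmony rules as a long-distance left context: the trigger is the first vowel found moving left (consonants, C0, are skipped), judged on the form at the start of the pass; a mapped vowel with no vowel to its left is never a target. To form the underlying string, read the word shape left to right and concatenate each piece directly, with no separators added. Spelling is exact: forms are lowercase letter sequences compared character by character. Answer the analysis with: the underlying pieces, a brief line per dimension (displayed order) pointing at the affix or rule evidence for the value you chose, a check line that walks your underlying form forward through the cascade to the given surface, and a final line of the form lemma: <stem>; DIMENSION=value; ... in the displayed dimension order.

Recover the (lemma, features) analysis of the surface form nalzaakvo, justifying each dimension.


underlying: nal-zaak-ve
KEL=zo - signalled by the affix nal-
CLASS=lu - signalled by the affix -ve
check: nalzaakve -> nalzaakve -> nalzaakvo
lemma: zaak; KEL=zo; CLASS=lu


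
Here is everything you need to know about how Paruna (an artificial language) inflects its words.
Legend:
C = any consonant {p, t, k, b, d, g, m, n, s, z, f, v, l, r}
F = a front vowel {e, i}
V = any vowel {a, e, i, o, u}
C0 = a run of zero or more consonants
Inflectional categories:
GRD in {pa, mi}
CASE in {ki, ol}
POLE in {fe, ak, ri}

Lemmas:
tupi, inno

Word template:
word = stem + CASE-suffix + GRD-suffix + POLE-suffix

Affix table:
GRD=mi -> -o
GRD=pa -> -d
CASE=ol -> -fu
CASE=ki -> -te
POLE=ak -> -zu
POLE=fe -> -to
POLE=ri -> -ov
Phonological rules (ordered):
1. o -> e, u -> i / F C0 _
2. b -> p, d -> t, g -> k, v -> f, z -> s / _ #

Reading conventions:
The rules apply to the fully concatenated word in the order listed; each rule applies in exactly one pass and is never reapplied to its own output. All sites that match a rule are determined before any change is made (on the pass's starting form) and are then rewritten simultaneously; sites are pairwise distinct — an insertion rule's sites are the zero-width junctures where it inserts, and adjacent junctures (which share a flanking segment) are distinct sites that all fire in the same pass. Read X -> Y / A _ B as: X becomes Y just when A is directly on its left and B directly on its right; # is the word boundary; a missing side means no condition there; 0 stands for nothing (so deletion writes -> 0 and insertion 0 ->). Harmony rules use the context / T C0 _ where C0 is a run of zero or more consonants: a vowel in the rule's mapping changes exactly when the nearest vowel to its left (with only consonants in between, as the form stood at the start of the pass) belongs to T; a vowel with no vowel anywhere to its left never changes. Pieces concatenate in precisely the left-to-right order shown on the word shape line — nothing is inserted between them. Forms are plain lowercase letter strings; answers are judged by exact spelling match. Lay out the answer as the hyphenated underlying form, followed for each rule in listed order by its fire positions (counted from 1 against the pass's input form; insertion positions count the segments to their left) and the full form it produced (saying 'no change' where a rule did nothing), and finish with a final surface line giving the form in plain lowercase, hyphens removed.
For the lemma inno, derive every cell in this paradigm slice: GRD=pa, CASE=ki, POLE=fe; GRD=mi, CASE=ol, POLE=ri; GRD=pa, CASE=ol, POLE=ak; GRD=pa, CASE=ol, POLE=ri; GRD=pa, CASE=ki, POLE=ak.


cell GRD=pa, CASE=ki, POLE=fe:
underlying: inno-te-d-to
1. o -> e, u -> i / F C0 _: fires at position(s) 4, 9: innetedte
2. b -> p, d -> t, g -> k, v -> f, z -> s / _ #: no change
surface: innetedte

cell GRD=mi, CASE=ol, POLE=ri:
underlying: inno-fu-o-ov
1. o -> e, u -> i / F C0 _: fires at position(s) 4: innefuoov
2. b -> p, d -> t, g -> k, v -> f, z -> s / _ #: fires at position(s) 9: innefuoof
surface: innefuoof

cell GRD=pa, CASE=ol, POLE=ak:
underlying: inno-fu-d-zu
1. o -> e, u -> i / F C0 _: fires at position(s) 4: innefudzu
2. b -> p, d -> t, g -> k, v -> f, z -> s / _ #: no change
surface: innefudzu

cell GRD=pa, CASE=ol, POLE=ri:
underlying: inno-fu-d-ov
1. o -> e, u -> i / F C0 _: fires at position(s) 4: innefudov
2. b -> p, d -> t, g -> k, v -> f, z -> s / _ #: fires at position(s) 9: innefudof
surface: innefudof

cell GRD=pa, CASE=ki, POLE=ak:
underlying: inno-te-d-zu
1. o -> e, u -> i / F C0 _: fires at position(s) 4, 9: innetedzi
2. b -> p, d -> t, g -> k, v -> f, z -> s / _ #: no change
surface: innetedzi


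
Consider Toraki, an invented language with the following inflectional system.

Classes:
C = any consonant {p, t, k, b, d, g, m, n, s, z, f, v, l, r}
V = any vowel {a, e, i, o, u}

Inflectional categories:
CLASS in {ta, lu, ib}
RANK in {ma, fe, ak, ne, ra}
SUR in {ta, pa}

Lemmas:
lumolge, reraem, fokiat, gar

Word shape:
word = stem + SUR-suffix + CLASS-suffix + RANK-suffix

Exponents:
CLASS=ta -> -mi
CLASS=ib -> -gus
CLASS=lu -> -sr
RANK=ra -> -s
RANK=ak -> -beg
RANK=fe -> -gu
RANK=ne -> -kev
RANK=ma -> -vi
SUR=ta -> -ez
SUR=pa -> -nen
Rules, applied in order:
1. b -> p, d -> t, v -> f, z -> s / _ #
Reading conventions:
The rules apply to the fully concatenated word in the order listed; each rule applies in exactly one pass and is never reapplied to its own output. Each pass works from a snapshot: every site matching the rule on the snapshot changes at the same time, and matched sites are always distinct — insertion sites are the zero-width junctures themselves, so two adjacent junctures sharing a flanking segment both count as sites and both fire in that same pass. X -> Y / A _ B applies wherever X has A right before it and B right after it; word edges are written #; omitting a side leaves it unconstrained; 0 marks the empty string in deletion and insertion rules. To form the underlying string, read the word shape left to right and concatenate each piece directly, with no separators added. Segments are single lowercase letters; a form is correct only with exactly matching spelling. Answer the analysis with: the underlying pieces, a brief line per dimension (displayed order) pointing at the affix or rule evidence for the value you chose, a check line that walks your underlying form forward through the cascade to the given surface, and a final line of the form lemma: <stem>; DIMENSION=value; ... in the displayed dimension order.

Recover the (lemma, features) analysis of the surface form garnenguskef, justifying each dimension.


underlying: gar-nen-gus-kev
CLASS=ib - signalled by the affix -gus
RANK=ne - signalled by the affix -kev
SUR=pa - signalled by the affix -nen
check: garnenguskev -> garnenguskef
lemma: gar; CLASS=ib; RANK=ne; SUR=pa


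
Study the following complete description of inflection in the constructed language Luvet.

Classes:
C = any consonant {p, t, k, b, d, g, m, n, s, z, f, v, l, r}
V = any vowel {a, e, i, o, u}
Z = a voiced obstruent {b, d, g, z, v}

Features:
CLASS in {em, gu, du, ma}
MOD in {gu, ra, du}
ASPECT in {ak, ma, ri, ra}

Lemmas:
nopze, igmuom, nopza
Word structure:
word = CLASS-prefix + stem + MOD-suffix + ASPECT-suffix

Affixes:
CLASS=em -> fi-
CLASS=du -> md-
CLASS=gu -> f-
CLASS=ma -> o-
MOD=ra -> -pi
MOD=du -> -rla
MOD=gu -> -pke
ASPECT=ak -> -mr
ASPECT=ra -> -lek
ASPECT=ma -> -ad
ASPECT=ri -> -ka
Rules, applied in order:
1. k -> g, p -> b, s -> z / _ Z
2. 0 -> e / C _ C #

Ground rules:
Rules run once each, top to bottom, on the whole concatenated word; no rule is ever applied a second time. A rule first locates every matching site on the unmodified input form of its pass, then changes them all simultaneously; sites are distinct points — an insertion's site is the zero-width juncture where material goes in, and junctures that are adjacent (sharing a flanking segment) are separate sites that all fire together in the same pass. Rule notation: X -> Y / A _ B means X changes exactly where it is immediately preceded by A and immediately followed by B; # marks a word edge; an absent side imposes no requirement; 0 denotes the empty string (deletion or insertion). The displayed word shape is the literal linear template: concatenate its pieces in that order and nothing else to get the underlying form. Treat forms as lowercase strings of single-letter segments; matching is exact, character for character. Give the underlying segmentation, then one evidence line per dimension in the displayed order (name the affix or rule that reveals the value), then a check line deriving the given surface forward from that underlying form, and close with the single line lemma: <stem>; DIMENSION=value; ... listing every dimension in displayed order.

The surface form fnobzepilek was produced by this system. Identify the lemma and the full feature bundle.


underlying: f-nopze-pi-lek
CLASS=gu - signalled by the affix f-
MOD=ra - signalled by the affix -pi
ASPECT=ra - signalled by the affix -lek
check: fnopzepilek -> fnobzepilek -> fnobzepilek
lemma: nopze; CLASS=gu; MOD=ra; ASPECT=ra


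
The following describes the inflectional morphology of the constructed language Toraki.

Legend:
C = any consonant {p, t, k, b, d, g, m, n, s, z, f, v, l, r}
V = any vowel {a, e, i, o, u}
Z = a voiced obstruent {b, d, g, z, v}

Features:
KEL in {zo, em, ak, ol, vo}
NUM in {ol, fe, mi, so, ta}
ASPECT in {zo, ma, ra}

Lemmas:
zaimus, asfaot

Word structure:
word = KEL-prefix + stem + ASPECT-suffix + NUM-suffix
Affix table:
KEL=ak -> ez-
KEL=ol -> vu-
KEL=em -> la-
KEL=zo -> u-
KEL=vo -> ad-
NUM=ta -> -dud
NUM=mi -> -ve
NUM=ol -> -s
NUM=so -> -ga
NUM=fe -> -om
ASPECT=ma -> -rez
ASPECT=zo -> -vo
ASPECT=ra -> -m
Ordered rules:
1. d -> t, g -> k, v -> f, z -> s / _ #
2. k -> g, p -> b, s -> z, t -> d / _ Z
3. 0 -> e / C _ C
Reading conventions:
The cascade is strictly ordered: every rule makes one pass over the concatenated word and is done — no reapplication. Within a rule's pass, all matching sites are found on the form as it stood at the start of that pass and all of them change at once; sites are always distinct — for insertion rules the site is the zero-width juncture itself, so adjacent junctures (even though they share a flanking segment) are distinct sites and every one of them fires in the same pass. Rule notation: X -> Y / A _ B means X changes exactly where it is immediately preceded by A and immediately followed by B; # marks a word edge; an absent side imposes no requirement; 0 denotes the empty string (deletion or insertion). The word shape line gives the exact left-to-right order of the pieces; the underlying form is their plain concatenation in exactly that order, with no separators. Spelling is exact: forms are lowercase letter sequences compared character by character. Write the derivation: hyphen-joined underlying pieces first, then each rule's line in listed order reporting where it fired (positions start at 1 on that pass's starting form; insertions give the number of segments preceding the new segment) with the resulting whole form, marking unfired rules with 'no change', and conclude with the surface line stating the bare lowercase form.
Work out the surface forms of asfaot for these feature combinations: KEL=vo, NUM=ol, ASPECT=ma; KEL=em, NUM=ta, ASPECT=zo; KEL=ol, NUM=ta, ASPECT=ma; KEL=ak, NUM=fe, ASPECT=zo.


cell KEL=vo, NUM=ol, ASPECT=ma:
underlying: ad-asfaot-rez-s
1. d -> t, g -> k, v -> f, z -> s / _ #: no change
2. k -> g, p -> b, s -> z, t -> d / _ Z: no change
3. 0 -> e / C _ C: inserts after position(s) 4, 8, 11: adasefaoterezes
surface: adasefaoterezes

cell KEL=em, NUM=ta, ASPECT=zo:
underlying: la-asfaot-vo-dud
1. d -> t, g -> k, v -> f, z -> s / _ #: fires at position(s) 13: laasfaotvodut
2. k -> g, p -> b, s -> z, t -> d / _ Z: fires at position(s) 8: laasfaodvodut
3. 0 -> e / C _ C: inserts after position(s) 4, 8: laasefaodevodut
surface: laasefaodevodut

cell KEL=ol, NUM=ta, ASPECT=ma:
underlying: vu-asfaot-rez-dud
1. d -> t, g -> k, v -> f, z -> s / _ #: fires at position(s) 14: vuasfaotrezdut
2. k -> g, p -> b, s -> z, t -> d / _ Z: no change
3. 0 -> e / C _ C: inserts after position(s) 4, 8, 11: vuasefaoterezedut
surface: vuasefaoterezedut

cell KEL=ak, NUM=fe, ASPECT=zo:
underlying: ez-asfaot-vo-om
1. d -> t, g -> k, v -> f, z -> s / _ #: no change
2. k -> g, p -> b, s -> z, t -> d / _ Z: fires at position(s) 8: ezasfaodvoom
3. 0 -> e / C _ C: inserts after position(s) 4, 8: ezasefaodevoom
surface: ezasefaodevoom


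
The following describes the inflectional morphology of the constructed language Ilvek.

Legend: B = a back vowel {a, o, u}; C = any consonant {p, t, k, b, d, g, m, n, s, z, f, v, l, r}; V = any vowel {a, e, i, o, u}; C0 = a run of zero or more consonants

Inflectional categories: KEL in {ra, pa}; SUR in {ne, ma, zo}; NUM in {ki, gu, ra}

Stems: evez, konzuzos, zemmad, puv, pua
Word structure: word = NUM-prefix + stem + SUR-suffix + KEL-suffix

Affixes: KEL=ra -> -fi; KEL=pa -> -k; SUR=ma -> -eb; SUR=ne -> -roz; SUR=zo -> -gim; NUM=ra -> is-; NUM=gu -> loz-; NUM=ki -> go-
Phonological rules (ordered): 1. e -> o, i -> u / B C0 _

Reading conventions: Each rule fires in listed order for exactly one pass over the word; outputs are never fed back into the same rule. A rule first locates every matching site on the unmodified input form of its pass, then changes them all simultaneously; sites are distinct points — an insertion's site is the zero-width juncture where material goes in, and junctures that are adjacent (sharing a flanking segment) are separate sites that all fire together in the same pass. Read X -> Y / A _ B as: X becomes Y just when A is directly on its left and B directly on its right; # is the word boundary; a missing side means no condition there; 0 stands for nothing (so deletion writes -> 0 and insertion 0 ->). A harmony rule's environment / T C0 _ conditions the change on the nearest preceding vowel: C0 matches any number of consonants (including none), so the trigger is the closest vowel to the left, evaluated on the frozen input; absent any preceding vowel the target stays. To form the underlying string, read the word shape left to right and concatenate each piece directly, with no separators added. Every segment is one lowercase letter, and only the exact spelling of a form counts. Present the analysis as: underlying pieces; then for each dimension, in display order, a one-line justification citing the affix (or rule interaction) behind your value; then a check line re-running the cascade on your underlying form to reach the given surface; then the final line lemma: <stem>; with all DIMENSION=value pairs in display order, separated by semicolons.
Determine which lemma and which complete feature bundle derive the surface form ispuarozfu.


underlying: is-pua-roz-fi
KEL=ra - signalled by the affix -fi
SUR=ne - signalled by the affix -roz
NUM=ra - signalled by the affix is-
check: ispuarozfi -> ispuarozfu
lemma: pua; KEL=ra; SUR=ne; NUM=ra


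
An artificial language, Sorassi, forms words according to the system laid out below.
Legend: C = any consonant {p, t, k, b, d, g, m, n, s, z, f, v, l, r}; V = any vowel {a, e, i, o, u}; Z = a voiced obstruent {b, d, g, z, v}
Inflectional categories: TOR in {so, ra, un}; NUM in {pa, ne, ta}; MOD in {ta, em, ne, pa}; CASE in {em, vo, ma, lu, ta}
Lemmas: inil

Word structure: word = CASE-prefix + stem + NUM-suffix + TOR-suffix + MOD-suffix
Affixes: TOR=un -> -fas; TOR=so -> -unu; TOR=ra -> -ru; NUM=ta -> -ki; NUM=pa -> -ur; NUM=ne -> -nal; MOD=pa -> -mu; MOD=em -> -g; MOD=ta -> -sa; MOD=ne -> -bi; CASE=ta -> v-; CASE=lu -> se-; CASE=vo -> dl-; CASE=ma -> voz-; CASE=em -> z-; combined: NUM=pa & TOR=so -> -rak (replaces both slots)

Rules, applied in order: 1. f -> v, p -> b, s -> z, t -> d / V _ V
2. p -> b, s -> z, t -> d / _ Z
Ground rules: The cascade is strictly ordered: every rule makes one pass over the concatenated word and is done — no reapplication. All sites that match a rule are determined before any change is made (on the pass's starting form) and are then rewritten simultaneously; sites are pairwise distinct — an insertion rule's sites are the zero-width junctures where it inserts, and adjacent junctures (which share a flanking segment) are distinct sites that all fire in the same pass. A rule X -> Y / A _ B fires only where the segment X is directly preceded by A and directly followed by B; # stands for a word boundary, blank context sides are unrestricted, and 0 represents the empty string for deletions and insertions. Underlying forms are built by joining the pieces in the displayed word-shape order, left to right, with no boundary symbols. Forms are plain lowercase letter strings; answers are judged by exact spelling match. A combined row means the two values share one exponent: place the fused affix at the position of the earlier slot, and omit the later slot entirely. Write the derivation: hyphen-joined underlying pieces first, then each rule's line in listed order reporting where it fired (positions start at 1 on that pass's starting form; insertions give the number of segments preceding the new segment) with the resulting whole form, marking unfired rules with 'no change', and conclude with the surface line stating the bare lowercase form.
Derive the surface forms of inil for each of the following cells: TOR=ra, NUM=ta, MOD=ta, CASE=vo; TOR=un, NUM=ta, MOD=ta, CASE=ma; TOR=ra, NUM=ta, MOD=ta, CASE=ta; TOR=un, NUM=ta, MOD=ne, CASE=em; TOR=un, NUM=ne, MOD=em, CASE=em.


cell TOR=ra, NUM=ta, MOD=ta, CASE=vo:
underlying: dl-inil-ki-ru-sa
1. f -> v, p -> b, s -> z, t -> d / V _ V: fires at position(s) 11: dlinilkiruza
2. p -> b, s -> z, t -> d / _ Z: no change
surface: dlinilkiruza

cell TOR=un, NUM=ta, MOD=ta, CASE=ma:
underlying: voz-inil-ki-fas-sa
1. f -> v, p -> b, s -> z, t -> d / V _ V: fires at position(s) 10: vozinilkivassa
2. p -> b, s -> z, t -> d / _ Z: no change
surface: vozinilkivassa

cell TOR=ra, NUM=ta, MOD=ta, CASE=ta:
underlying: v-inil-ki-ru-sa
1. f -> v, p -> b, s -> z, t -> d / V _ V: fires at position(s) 10: vinilkiruza
2. p -> b, s -> z, t -> d / _ Z: no change
surface: vinilkiruza

cell TOR=un, NUM=ta, MOD=ne, CASE=em:
underlying: z-inil-ki-fas-bi
1. f -> v, p -> b, s -> z, t -> d / V _ V: fires at position(s) 8: zinilkivasbi
2. p -> b, s -> z, t -> d / _ Z: fires at position(s) 10: zinilkivazbi
surface: zinilkivazbi

cell TOR=un, NUM=ne, MOD=em, CASE=em:
underlying: z-inil-nal-fas-g
1. f -> v, p -> b, s -> z, t -> d / V _ V: no change
2. p -> b, s -> z, t -> d / _ Z: fires at position(s) 11: zinilnalfazg
surface: zinilnalfazg


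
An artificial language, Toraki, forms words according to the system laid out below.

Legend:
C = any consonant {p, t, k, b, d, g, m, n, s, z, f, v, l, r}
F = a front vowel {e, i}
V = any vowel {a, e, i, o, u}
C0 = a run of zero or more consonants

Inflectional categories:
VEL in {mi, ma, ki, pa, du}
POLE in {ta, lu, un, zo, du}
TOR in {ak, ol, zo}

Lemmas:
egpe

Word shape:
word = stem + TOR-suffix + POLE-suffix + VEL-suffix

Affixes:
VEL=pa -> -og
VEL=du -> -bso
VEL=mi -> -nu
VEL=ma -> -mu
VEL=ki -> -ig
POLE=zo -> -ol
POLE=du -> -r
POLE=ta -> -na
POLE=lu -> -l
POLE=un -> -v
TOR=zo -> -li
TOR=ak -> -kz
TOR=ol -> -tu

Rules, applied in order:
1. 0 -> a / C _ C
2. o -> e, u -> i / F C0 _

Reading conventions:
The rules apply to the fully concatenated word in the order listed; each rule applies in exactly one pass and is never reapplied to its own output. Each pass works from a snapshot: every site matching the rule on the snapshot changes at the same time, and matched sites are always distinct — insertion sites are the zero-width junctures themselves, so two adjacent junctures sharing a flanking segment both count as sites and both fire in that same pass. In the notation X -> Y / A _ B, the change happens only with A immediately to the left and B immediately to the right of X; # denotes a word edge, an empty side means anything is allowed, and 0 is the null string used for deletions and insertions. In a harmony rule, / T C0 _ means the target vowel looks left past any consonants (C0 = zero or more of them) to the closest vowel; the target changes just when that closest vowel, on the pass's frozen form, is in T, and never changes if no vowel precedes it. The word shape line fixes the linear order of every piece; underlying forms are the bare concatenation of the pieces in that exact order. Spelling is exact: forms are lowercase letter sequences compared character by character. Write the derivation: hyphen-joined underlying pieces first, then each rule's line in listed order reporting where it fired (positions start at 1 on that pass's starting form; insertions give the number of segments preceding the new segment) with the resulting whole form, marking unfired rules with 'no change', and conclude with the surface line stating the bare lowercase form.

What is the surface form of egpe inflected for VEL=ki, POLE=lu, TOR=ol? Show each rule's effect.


underlying: egpe-tu-l-ig
1. 0 -> a / C _ C: inserts after position(s) 2: egapetulig
2. o -> e, u -> i / F C0 _: fires at position(s) 7: egapetilig
surface: egapetilig


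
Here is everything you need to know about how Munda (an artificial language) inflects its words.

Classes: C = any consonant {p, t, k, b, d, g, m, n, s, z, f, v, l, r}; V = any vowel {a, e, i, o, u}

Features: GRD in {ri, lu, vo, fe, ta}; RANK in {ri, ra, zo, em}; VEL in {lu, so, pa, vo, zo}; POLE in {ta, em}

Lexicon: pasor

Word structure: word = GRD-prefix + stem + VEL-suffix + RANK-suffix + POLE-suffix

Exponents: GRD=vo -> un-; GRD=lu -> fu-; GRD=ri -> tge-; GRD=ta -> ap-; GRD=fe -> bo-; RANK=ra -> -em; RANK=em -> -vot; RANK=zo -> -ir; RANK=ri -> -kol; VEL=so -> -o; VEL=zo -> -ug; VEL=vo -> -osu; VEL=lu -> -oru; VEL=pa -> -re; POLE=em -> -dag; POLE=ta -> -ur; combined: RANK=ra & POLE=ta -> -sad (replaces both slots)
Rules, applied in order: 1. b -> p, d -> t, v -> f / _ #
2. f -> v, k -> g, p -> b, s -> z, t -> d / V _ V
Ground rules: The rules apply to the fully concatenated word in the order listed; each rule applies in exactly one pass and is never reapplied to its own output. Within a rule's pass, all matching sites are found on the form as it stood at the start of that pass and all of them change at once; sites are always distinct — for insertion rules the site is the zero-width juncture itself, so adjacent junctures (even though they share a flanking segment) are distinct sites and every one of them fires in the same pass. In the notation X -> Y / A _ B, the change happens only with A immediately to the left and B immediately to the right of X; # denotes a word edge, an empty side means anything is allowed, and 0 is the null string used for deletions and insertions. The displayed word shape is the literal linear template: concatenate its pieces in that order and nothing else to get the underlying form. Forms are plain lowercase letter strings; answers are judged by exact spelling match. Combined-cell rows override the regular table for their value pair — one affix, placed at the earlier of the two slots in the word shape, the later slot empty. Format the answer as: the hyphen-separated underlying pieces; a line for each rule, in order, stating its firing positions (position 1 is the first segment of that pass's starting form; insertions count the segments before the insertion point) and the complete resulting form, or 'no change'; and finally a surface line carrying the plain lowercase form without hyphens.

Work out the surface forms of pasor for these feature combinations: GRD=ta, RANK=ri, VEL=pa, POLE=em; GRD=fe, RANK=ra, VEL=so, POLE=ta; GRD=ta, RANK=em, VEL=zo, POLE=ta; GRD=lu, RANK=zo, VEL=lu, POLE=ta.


cell GRD=ta, RANK=ri, VEL=pa, POLE=em:
underlying: ap-pasor-re-kol-dag
1. b -> p, d -> t, v -> f / _ #: no change
2. f -> v, k -> g, p -> b, s -> z, t -> d / V _ V: fires at position(s) 5, 10: appazorregoldag
surface: appazorregoldag

cell GRD=fe, RANK=ra, VEL=so, POLE=ta:
underlying: bo-pasor-o-sad
1. b -> p, d -> t, v -> f / _ #: fires at position(s) 11: bopasorosat
2. f -> v, k -> g, p -> b, s -> z, t -> d / V _ V: fires at position(s) 3, 5, 9: bobazorozat
surface: bobazorozat

cell GRD=ta, RANK=em, VEL=zo, POLE=ta:
underlying: ap-pasor-ug-vot-ur
1. b -> p, d -> t, v -> f / _ #: no change
2. f -> v, k -> g, p -> b, s -> z, t -> d / V _ V: fires at position(s) 5, 12: appazorugvodur
surface: appazorugvodur

cell GRD=lu, RANK=zo, VEL=lu, POLE=ta:
underlying: fu-pasor-oru-ir-ur
1. b -> p, d -> t, v -> f / _ #: no change
2. f -> v, k -> g, p -> b, s -> z, t -> d / V _ V: fires at position(s) 3, 5: fubazororuirur
surface: fubazororuirur


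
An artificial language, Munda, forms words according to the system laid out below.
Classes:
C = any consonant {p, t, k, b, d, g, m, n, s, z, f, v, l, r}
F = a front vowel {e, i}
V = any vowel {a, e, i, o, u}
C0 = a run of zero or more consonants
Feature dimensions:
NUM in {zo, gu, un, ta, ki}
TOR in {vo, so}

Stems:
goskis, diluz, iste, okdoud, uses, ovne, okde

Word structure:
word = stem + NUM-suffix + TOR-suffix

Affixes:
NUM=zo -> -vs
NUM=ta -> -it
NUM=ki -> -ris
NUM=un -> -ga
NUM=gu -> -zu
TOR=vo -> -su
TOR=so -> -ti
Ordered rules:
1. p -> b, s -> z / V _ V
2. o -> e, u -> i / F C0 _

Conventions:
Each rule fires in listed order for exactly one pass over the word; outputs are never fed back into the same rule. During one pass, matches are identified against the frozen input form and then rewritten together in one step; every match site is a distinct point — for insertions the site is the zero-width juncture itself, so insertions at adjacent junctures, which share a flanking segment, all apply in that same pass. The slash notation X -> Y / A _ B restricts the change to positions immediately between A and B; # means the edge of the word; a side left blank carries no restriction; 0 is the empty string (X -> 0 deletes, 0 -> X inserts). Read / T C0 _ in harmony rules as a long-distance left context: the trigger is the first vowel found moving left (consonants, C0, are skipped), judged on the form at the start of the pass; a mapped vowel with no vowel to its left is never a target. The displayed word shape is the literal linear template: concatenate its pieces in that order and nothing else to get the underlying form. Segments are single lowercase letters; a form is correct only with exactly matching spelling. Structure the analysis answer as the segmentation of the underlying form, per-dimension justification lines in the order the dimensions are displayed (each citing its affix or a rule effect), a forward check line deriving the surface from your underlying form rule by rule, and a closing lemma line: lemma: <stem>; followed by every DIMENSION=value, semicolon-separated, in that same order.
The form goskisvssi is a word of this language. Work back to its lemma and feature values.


underlying: goskis-vs-su
NUM=zo - signalled by the affix -vs
TOR=vo - signalled by the affix -su
check: goskisvssu -> goskisvssu -> goskisvssi
lemma: goskis; NUM=zo; TOR=vo


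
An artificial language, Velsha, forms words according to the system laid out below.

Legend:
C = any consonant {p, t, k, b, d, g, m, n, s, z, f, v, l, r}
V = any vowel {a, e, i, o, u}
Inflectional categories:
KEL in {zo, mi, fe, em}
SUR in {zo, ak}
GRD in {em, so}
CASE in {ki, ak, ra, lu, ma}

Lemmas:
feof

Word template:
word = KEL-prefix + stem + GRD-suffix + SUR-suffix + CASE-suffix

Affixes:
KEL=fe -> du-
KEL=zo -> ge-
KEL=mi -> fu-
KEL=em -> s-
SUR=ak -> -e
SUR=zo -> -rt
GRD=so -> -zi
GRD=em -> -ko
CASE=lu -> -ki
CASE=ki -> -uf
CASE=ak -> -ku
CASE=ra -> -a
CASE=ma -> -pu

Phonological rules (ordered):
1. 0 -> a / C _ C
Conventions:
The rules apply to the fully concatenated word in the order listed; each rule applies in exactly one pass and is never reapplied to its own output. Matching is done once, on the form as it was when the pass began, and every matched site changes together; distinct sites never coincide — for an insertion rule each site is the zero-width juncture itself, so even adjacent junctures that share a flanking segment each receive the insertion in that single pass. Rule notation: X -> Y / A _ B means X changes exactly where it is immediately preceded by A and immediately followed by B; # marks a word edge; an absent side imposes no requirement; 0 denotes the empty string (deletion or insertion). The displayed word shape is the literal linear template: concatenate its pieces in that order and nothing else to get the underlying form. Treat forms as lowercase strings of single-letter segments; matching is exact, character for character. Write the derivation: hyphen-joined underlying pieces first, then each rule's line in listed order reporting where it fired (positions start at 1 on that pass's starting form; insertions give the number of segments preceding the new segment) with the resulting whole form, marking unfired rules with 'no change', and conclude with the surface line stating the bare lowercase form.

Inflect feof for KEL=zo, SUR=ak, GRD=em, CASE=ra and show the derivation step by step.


underlying: ge-feof-ko-e-a
1. 0 -> a / C _ C: inserts after position(s) 6: gefeofakoea
surface: gefeofakoea


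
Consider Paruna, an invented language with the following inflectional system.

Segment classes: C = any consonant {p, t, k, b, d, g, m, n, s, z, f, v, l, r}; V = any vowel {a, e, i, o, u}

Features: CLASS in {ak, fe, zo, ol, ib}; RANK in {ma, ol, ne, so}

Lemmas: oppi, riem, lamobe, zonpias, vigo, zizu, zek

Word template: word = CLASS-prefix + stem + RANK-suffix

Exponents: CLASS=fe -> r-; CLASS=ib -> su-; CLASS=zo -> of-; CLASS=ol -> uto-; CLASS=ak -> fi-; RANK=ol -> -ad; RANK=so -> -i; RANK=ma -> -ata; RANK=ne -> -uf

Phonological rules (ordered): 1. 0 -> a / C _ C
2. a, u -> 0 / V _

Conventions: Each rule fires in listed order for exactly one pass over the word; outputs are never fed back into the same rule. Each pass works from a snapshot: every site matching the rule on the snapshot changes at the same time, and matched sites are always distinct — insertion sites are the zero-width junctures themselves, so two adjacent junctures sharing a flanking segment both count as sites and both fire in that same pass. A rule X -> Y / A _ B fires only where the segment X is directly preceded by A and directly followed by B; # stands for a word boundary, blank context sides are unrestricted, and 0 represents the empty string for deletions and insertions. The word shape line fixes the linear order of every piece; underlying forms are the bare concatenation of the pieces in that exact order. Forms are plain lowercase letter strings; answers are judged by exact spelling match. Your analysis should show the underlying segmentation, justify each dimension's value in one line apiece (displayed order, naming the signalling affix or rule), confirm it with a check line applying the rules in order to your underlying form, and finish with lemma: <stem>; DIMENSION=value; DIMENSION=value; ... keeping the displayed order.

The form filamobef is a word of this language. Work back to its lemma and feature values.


underlying: fi-lamobe-uf
CLASS=ak - signalled by the affix fi-
RANK=ne - signalled by the affix -uf
check: filamobeuf -> filamobeuf -> filamobef
lemma: lamobe; CLASS=ak; RANK=ne


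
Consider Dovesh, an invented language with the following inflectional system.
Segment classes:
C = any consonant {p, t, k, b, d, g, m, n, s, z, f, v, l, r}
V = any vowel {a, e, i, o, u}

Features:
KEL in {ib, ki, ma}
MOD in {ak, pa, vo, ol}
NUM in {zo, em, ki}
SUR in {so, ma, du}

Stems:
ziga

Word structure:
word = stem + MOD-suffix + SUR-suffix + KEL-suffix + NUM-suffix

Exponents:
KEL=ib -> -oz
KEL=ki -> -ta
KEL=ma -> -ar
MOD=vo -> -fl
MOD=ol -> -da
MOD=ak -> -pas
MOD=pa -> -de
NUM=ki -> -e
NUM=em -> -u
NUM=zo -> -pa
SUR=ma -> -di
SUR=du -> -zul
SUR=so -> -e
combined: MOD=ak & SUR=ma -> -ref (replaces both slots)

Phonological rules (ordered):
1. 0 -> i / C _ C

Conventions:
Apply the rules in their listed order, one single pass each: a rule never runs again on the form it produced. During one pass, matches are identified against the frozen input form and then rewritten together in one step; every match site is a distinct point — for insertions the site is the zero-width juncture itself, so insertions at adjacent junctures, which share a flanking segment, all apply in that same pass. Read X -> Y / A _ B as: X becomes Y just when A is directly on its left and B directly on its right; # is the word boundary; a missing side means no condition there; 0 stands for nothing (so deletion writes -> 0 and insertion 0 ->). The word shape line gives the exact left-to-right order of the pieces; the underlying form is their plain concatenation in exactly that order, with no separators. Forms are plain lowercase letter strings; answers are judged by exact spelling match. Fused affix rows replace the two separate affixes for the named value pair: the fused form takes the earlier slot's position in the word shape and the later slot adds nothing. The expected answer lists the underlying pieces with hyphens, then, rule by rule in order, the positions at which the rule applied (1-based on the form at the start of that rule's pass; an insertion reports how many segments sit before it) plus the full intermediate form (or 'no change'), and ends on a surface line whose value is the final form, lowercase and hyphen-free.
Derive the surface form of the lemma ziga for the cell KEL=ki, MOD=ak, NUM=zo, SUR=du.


underlying: ziga-pas-zul-ta-pa
1. 0 -> i / C _ C: inserts after position(s) 7, 10: zigapasizulitapa
surface: zigapasizulitapa


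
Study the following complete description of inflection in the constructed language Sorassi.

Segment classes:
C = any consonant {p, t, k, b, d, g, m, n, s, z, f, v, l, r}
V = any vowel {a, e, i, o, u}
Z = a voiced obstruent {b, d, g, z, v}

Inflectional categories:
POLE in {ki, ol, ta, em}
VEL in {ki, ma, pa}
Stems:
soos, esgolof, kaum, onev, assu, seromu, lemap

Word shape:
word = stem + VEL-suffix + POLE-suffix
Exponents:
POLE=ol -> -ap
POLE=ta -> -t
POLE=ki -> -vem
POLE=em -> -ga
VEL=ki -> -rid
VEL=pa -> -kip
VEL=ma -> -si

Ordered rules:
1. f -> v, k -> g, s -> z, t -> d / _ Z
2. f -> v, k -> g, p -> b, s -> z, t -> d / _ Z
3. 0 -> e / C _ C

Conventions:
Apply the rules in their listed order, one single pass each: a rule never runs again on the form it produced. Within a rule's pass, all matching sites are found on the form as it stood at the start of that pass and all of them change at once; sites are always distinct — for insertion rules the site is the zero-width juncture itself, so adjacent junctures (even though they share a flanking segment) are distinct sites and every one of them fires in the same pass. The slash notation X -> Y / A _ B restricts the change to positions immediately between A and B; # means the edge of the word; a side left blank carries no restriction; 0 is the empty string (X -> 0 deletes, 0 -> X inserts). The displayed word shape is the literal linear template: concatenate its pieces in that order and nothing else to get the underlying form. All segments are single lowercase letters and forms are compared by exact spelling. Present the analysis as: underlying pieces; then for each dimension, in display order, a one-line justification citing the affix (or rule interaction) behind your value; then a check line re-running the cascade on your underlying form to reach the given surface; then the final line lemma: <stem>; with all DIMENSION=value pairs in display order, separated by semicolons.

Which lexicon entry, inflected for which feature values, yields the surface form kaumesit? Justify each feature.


underlying: kaum-si-t
POLE=ta - signalled by the affix -t
VEL=ma - signalled by the affix -si
check: kaumsit -> kaumsit -> kaumsit -> kaumesit
lemma: kaum; POLE=ta; VEL=ma


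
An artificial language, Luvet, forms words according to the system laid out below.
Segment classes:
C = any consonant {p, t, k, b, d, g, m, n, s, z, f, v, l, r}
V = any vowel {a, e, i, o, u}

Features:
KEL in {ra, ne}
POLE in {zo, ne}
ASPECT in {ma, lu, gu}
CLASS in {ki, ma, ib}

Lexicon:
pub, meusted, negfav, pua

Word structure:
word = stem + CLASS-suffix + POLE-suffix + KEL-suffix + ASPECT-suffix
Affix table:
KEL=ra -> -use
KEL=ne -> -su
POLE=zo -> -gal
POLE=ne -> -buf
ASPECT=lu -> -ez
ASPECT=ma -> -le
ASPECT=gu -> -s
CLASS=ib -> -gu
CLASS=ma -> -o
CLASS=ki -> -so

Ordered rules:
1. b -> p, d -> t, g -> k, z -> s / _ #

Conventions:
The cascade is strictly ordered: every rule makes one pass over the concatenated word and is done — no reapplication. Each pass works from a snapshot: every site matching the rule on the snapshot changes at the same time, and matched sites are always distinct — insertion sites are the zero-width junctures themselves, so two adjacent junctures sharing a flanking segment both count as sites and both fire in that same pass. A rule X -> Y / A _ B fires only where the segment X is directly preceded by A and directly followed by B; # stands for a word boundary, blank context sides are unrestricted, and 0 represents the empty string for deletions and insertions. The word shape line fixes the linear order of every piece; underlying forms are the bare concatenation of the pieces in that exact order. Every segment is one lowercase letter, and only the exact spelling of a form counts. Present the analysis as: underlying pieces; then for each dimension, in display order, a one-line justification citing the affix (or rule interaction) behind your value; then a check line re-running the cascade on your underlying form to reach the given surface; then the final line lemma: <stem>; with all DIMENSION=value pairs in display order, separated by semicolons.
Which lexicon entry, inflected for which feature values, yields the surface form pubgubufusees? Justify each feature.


underlying: pub-gu-buf-use-ez
KEL=ra - signalled by the affix -use
POLE=ne - signalled by the affix -buf
ASPECT=lu - signalled by the affix -ez
CLASS=ib - signalled by the affix -gu
check: pubgubufuseez -> pubgubufusees
lemma: pub; KEL=ra; POLE=ne; ASPECT=lu; CLASS=ib


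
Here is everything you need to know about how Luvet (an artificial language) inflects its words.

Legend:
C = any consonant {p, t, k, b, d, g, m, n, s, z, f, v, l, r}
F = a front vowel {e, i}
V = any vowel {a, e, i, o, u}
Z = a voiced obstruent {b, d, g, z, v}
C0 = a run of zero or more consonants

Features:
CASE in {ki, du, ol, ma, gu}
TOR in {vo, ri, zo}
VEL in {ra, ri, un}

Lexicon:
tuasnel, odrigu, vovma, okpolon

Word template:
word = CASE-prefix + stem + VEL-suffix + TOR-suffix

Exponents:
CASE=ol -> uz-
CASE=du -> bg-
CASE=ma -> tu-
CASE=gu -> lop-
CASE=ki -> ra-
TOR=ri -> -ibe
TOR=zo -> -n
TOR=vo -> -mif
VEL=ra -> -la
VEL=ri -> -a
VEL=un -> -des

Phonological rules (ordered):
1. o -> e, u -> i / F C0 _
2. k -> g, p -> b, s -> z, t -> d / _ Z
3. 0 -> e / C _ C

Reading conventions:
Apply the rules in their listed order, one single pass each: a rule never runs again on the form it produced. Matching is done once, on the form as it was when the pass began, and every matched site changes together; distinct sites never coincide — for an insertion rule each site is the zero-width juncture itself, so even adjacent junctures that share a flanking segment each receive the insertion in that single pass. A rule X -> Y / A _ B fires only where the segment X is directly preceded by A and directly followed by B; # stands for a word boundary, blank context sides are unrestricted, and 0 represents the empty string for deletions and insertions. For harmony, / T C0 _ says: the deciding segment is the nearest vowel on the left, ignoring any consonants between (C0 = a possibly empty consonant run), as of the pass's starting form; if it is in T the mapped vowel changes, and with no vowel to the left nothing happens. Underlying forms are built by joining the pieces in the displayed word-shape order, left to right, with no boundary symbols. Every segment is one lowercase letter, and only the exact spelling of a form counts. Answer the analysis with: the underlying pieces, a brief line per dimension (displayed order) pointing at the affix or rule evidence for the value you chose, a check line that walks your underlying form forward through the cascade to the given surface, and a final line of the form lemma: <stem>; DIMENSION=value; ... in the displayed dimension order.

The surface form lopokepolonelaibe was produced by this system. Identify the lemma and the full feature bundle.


underlying: lop-okpolon-la-ibe
CASE=gu - signalled by the affix lop-
TOR=ri - signalled by the affix -ibe
VEL=ra - signalled by the affix -la
check: lopokpolonlaibe -> lopokpolonlaibe -> lopokpolonlaibe -> lopokepolonelaibe
lemma: okpolon; CASE=gu; TOR=ri; VEL=ra
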